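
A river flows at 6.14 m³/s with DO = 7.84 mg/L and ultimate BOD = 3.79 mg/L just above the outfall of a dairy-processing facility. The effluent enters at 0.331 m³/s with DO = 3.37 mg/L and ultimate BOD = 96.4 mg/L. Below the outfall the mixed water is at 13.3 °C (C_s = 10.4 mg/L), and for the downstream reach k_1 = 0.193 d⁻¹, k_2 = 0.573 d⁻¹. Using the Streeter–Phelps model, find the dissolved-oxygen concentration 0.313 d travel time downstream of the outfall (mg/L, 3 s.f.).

DO ≈ 7.61 mg/L

Mixed DO = (6.14×7.84 + 0.331×3.37)/(6.14+0.331) = 49.25/6.471 = 7.611 mg/L.
Mixed L₀ = (6.14×3.79 + 0.331×96.4)/(6.471) = 55.18/6.471 = 8.527 mg/L.
Initial deficit D₀ = C_s − DO₀ = 10.4 − 7.611 = 2.789 mg/L.
D(0.313) = [0.193×8.527/(0.573−0.193)](e^(−0.193×0.313) − e^(−0.573×0.313)) + 2.789 e^(−0.573×0.313)
= 4.331 × (0.9414 − 0.8358) + 2.789 × 0.8358 = 2.788 mg/L.
DO = 10.4 − 2.788 = 7.612 mg/L.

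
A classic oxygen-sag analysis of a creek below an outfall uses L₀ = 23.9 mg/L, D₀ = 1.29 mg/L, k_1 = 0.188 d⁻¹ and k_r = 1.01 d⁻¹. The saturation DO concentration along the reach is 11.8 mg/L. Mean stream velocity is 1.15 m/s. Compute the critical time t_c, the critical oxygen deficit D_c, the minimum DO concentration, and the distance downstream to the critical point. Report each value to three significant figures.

t_c ≈ 1.72 d; D_c ≈ 3.22 mg/L; min DO ≈ 8.58 mg/L; x_c ≈ 171 km

t_c = [1/(k_r−k_1)] ln[(k_r/k_1)(1 − D₀(k_r−k_1)/(k_1 L₀))]
= [1/(1.01−0.188)] ln[(1.01/0.188)(1 − 1.29×0.8220/(0.188×23.9))]
= (1/0.8220) ln[5.372 × 0.7640] = 1.217 × ln(4.104) = 1.217 × 1.412 = 1.718 d.
L(t_c) = L₀ e^(−k_1 t_c) = 23.9 × 0.7240 = 17.30 mg/L, and at the critical point k_r D_c = k_1 L, so D_c = (0.188/1.01) × 17.30 = 3.221 mg/L.
Minimum DO = C_s − D_c = 11.8 − 3.221 = 8.579 mg/L.
x_c = v t_c = 1.15 m/s × 1.718 d × 86400 s/d = 170700 m ≈ 171 km.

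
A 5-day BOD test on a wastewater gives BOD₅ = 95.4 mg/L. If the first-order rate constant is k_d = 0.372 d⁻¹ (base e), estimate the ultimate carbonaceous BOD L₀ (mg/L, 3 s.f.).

BOD₅ = L₀(1 − e^(−5k_d)) ⇒ L₀ = BOD₅ / (1 − e^(−5×0.372))
= 95.4 / (1 − 0.1557) = 95.4 / 0.8443 = 113.0 mg/L.

L₀ ≈ 113 mg/L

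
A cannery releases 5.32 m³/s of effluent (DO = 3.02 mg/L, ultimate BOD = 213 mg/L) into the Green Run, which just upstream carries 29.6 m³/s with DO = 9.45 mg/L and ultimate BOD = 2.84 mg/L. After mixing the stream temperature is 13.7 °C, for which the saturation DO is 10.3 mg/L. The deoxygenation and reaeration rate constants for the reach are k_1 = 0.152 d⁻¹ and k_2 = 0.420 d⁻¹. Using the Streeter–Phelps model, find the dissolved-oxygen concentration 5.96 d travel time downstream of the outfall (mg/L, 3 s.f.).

DO ≈ 3.78 mg/L

Mixed DO = (29.6×9.45 + 5.32×3.02)/(29.6+5.32) = 295.8/34.92 = 8.470 mg/L.
Mixed L₀ = (29.6×2.84 + 5.32×213)/(34.92) = 1217/34.92 = 34.86 mg/L.
Initial deficit D₀ = C_s − DO₀ = 10.3 − 8.470 = 1.830 mg/L.
D(5.96) = [0.152×34.86/(0.420−0.152)](e^(−0.152×5.96) − e^(−0.420×5.96)) + 1.830 e^(−0.420×5.96)
= 19.77 × (0.4042 − 0.08182) + 1.830 × 0.08182 = 6.522 mg/L.
DO = 10.3 − 6.522 = 3.778 mg/L.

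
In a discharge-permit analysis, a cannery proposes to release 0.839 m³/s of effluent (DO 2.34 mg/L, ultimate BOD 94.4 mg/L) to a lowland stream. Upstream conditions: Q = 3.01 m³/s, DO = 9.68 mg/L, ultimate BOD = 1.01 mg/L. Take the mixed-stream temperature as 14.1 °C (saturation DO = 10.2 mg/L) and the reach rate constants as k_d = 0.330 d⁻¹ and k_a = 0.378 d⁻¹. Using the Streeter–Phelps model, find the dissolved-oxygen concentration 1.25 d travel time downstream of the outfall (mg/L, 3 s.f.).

Mixed DO = (3.01×9.68 + 0.839×2.34)/(3.01+0.839) = 31.10/3.849 = 8.080 mg/L.
Mixed L₀ = (3.01×1.01 + 0.839×94.4)/(3.849) = 82.24/3.849 = 21.37 mg/L.
Initial deficit D₀ = C_s − DO₀ = 10.2 − 8.080 = 2.120 mg/L.
D(1.25) = [0.330×21.37/(0.378−0.330)](e^(−0.330×1.25) − e^(−0.378×1.25)) + 2.120 e^(−0.378×1.25)
= 146.9 × (0.6620 − 0.6234) + 2.120 × 0.6234 = 6.985 mg/L.
DO = 10.2 − 6.985 = 3.215 mg/L.

DO ≈ 3.22 mg/L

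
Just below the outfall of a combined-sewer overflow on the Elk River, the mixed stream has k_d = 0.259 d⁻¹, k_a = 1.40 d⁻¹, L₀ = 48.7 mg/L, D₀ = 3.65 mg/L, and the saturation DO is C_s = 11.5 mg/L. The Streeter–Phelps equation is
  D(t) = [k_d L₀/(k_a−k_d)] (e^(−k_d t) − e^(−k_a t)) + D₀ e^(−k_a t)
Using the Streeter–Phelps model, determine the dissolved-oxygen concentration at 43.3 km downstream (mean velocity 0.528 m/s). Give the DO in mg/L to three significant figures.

Travel time t = x/v = 43.3 km / (0.528 m/s) = 43300 m / 0.528 m/s = 82010 s = 0.9492 d.
k_d L₀/(k_a−k_d) = 0.259×48.7/(1.40−0.259) = 12.61/1.141 = 11.05 mg/L.
e^(−k_d t) = e^(−0.259×0.9492) = 0.7821; e^(−k_a t) = e^(−1.40×0.9492) = 0.2648.
D = 11.05 × (0.7821 − 0.2648) + 3.65 × 0.2648 = 5.718 + 0.9665 = 6.685 mg/L.
DO = C_s − D = 11.5 − 6.685 = 4.815 mg/L.

DO ≈ 4.82 mg/L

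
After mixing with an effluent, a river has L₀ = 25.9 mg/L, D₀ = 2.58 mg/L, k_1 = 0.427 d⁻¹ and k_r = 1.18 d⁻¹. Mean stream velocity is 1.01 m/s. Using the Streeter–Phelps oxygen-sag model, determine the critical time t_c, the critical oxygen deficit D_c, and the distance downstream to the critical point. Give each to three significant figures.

t_c ≈ 1.09 d; D_c ≈ 5.88 mg/L; x_c ≈ 95.4 km

At the critical point dD/dt = 0, so k_1 L₀ e^(−k_1 t) = k_r D. Substituting D(t) from the Streeter–Phelps equation and solving for t gives
t_c = ln[(k_r/k_1)(1 − D₀(k_r−k_1)/(k_1 L₀))] / (k_r−k_1).
Here k_r−k_1 = 0.7530 d⁻¹ and 1 − D₀(k_r−k_1)/(k_1 L₀) = 1 − 2.58×0.7530/(0.427×25.9) = 0.8243, so
t_c = ln(2.763 × 0.8243) / 0.7530 = 0.8233 / 0.7530 = 1.093 d.
L(t_c) = L₀ e^(−k_1 t_c) = 25.9 × 0.6270 = 16.24 mg/L, and at the critical point k_r D_c = k_1 L, so D_c = (0.427/1.18) × 16.24 = 5.876 mg/L.
x_c = v t_c = 1.01 m/s × 1.093 d × 86400 s/d = 95410 m ≈ 95.4 km.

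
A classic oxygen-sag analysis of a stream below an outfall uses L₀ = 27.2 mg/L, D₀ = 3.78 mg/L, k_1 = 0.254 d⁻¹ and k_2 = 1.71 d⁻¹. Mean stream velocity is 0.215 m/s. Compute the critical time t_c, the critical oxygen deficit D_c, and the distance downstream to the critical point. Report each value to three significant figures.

t_c ≈ 0.216 d; D_c ≈ 3.82 mg/L; x_c ≈ 4.01 km

With k_2/k_1 = 6.732 and 1 − D₀(k_2−k_1)/(k_1 L₀) = 0.2034,
t_c = ln(6.732 × 0.2034) / (1.71 − 0.254) = ln(1.369) / 1.456 = 0.3142/1.456 = 0.2158 d.
D_c = (k_1/k_2) L₀ e^(−k_1 t_c) = (0.254/1.71) × 27.2 × e^(−0.254×0.2158) = 0.1485 × 27.2 × 0.9467 = 3.825 mg/L.
x_c = v t_c = 0.215 m/s × 0.2158 d × 86400 s/d = 4009 m ≈ 4.01 km.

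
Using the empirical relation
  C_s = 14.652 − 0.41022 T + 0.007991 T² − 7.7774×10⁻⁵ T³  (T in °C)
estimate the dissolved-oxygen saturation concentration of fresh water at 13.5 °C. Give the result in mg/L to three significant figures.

C_s ≈ 10.4 mg/L

C_s = 14.652 − 0.41022×13.5 + 0.007991×13.5² − 7.7774×10⁻⁵×13.5³ = 10.38 mg/L.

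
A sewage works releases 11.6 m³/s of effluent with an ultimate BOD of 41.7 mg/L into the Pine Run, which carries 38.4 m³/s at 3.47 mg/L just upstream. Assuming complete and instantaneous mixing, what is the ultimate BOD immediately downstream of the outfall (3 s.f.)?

Flow-weighted mixing: C = (Q_r C_r + Q_w C_w)/(Q_r + Q_w)
= (38.4×3.47 + 11.6×41.7)/(38.4 + 11.6) = 617.0/50.00 = 12.34 mg/L.

12.3 mg/L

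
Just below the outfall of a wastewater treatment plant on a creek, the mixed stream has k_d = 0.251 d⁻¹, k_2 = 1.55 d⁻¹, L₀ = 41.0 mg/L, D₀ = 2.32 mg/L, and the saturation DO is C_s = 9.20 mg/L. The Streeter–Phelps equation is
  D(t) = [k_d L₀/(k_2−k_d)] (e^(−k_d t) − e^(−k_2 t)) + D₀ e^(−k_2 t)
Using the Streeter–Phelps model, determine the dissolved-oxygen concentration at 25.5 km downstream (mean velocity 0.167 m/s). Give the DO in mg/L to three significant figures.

DO ≈ 4.48 mg/L

Travel time t = x/v = 25.5 km / (0.167 m/s) = 25500 m / 0.167 m/s = 152700 s = 1.767 d.
k_d L₀/(k_2−k_d) = 0.251×41.0/(1.55−0.251) = 10.29/1.299 = 7.922 mg/L.
e^(−k_d t) = e^(−0.251×1.767) = 0.6417; e^(−k_2 t) = e^(−1.55×1.767) = 0.06461.
D = 7.922 × (0.6417 − 0.06461) + 2.32 × 0.06461 = 4.572 + 0.1499 = 4.722 mg/L.
DO = C_s − D = 9.20 − 4.722 = 4.478 mg/L.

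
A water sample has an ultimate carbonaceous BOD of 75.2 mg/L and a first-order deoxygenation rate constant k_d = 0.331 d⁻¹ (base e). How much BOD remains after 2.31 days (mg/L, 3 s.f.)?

L_t = L₀ e^(−k_d t) = 75.2 × e^(−0.331×2.31) = 75.2 × 0.4655 = 35.01 mg/L.

L ≈ 35.0 mg/L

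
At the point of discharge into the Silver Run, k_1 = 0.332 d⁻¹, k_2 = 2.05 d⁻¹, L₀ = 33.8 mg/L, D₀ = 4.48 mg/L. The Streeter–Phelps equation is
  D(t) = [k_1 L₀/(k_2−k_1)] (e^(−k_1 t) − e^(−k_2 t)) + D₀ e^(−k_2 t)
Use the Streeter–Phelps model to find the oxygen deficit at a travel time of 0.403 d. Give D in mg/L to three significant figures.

k_1 L₀/(k_2−k_1) = 0.332×33.8/(2.05−0.332) = 11.22/1.718 = 6.532 mg/L.
e^(−k_1 t) = e^(−0.332×0.4030) = 0.8748; e^(−k_2 t) = e^(−2.05×0.4030) = 0.4377.
D = 6.532 × (0.8748 − 0.4377) + 4.48 × 0.4377 = 2.855 + 1.961 = 4.816 mg/L.

D ≈ 4.82 mg/L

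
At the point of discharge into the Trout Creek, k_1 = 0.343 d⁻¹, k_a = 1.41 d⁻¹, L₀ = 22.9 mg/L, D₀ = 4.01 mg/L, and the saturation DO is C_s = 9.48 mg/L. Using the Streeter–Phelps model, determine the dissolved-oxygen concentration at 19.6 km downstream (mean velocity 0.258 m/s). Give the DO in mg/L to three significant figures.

Travel time t = x/v = 19.6 km / (0.258 m/s) = 19600 m / 0.258 m/s = 75970 s = 0.8793 d.
k_1 L₀/(k_a−k_1) = 0.343×22.9/(1.41−0.343) = 7.855/1.067 = 7.361 mg/L.
e^(−k_1 t) = e^(−0.343×0.8793) = 0.7396; e^(−k_a t) = e^(−1.41×0.8793) = 0.2895.
D = 7.361 × (0.7396 − 0.2895) + 4.01 × 0.2895 = 3.314 + 1.161 = 4.475 mg/L.
DO = C_s − D = 9.48 − 4.475 = 5.005 mg/L.

DO ≈ 5.01 mg/L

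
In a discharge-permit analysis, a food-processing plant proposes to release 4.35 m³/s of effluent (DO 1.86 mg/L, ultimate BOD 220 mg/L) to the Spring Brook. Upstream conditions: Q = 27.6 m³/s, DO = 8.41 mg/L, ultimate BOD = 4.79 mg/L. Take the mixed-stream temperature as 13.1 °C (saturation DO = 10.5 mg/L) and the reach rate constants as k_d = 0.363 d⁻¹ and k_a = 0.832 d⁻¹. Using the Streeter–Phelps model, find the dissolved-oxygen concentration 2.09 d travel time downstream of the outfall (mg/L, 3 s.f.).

DO ≈ 2.26 mg/L

Mixed DO = (27.6×8.41 + 4.35×1.86)/(27.6+4.35) = 240.2/31.95 = 7.518 mg/L.
Mixed L₀ = (27.6×4.79 + 4.35×220)/(31.95) = 1089/31.95 = 34.09 mg/L.
Initial deficit D₀ = C_s − DO₀ = 10.5 − 7.518 = 2.982 mg/L.
D(2.09) = [0.363×34.09/(0.832−0.363)](e^(−0.363×2.09) − e^(−0.832×2.09)) + 2.982 e^(−0.832×2.09)
= 26.39 × (0.4683 − 0.1757) + 2.982 × 0.1757 = 8.244 mg/L.
DO = 10.5 − 8.244 = 2.256 mg/L.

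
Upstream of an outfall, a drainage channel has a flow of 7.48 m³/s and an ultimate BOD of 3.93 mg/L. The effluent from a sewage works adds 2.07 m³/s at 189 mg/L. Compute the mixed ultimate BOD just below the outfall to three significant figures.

44.0 mg/L

Flow-weighted mixing: C = (Q_r C_r + Q_w C_w)/(Q_r + Q_w)
= (7.48×3.93 + 2.07×189)/(7.48 + 2.07) = 420.6/9.550 = 44.04 mg/L.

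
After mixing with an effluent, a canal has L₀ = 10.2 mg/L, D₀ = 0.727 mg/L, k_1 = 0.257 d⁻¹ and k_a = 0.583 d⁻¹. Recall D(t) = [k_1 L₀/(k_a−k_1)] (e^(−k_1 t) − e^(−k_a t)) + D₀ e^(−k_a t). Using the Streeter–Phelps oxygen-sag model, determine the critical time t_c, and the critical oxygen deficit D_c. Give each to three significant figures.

t_c ≈ 2.22 d; D_c ≈ 2.54 mg/L

At the critical point dD/dt = 0, so k_1 L₀ e^(−k_1 t) = k_a D. Substituting D(t) from the Streeter–Phelps equation and solving for t gives
t_c = ln[(k_a/k_1)(1 − D₀(k_a−k_1)/(k_1 L₀))] / (k_a−k_1).
Here k_a−k_1 = 0.3260 d⁻¹ and 1 − D₀(k_a−k_1)/(k_1 L₀) = 1 − 0.727×0.3260/(0.257×10.2) = 0.9096, so
t_c = ln(2.268 × 0.9096) / 0.3260 = 0.7243 / 0.3260 = 2.222 d.
L(t_c) = L₀ e^(−k_1 t_c) = 10.2 × 0.5649 = 5.762 mg/L, and at the critical point k_a D_c = k_1 L, so D_c = (0.257/0.583) × 5.762 = 2.540 mg/L.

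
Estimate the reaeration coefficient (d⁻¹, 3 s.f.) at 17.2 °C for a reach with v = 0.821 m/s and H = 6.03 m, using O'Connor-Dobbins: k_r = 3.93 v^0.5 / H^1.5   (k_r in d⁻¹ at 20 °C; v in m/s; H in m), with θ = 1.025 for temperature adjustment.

k_r ≈ 0.224 d⁻¹

k_r(20) = 3.93 × 0.821^0.5 / 6.03^1.5 = 3.93 × 0.9061 / 14.81 = 0.2405 d⁻¹.
k_r(17.2) = 0.2405 × 1.025^(17.2−20) = 0.2405 × 0.9332 = 0.2244 d⁻¹.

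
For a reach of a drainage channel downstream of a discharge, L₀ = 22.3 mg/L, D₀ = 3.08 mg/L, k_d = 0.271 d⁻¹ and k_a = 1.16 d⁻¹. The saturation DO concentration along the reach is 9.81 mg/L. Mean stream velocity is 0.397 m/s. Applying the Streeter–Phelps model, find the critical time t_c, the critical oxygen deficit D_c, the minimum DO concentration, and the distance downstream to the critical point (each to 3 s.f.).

t_c ≈ 0.957 d; D_c ≈ 4.02 mg/L; min DO ≈ 5.79 mg/L; x_c ≈ 32.8 km

t_c = [1/(k_a−k_d)] ln[(k_a/k_d)(1 − D₀(k_a−k_d)/(k_d L₀))]
= [1/(1.16−0.271)] ln[(1.16/0.271)(1 − 3.08×0.8890/(0.271×22.3))]
= (1/0.8890) ln[4.280 × 0.5469] = 1.125 × ln(2.341) = 1.125 × 0.8506 = 0.9568 d.
L(t_c) = L₀ e^(−k_d t_c) = 22.3 × 0.7716 = 17.21 mg/L, and at the critical point k_a D_c = k_d L, so D_c = (0.271/1.16) × 17.21 = 4.020 mg/L.
Minimum DO = C_s − D_c = 9.81 − 4.020 = 5.790 mg/L.
x_c = v t_c = 0.397 m/s × 0.9568 d × 86400 s/d = 32820 m ≈ 32.8 km.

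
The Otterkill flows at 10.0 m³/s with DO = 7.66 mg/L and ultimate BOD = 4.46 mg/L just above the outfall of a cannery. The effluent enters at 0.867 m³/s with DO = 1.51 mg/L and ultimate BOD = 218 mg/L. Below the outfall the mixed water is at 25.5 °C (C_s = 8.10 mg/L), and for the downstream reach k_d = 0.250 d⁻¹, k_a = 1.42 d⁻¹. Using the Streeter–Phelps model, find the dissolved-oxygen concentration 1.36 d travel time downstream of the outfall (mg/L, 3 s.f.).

DO ≈ 5.36 mg/L

Mixed DO = (10.0×7.66 + 0.867×1.51)/(10.0+0.867) = 77.91/10.87 = 7.169 mg/L.
Mixed L₀ = (10.0×4.46 + 0.867×218)/(10.87) = 233.6/10.87 = 21.50 mg/L.
Initial deficit D₀ = C_s − DO₀ = 8.10 − 7.169 = 0.9307 mg/L.
D(1.36) = [0.250×21.50/(1.42−0.250)](e^(−0.250×1.36) − e^(−1.42×1.36)) + 0.9307 e^(−1.42×1.36)
= 4.593 × (0.7118 − 0.1450) + 0.9307 × 0.1450 = 2.738 mg/L.
DO = 8.10 − 2.738 = 5.362 mg/L.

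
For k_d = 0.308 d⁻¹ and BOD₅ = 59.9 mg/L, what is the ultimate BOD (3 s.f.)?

L₀ ≈ 76.2 mg/L

BOD₅ = L₀(1 − e^(−5k_d)) ⇒ L₀ = BOD₅ / (1 − e^(−5×0.308))
= 59.9 / (1 − 0.2144) = 59.9 / 0.7856 = 76.25 mg/L.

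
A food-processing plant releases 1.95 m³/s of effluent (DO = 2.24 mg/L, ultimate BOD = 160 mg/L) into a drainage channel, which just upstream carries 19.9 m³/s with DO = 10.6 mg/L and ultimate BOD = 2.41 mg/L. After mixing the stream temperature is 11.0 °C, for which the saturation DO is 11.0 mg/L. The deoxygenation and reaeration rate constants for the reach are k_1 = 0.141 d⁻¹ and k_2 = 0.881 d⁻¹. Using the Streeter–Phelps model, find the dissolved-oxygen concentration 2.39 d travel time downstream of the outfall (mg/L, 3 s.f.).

DO ≈ 9.00 mg/L

Mixed DO = (19.9×10.6 + 1.95×2.24)/(19.9+1.95) = 215.3/21.85 = 9.854 mg/L.
Mixed L₀ = (19.9×2.41 + 1.95×160)/(21.85) = 360.0/21.85 = 16.47 mg/L.
Initial deficit D₀ = C_s − DO₀ = 11.0 − 9.854 = 1.146 mg/L.
D(2.39) = [0.141×16.47/(0.881−0.141)](e^(−0.141×2.39) − e^(−0.881×2.39)) + 1.146 e^(−0.881×2.39)
= 3.139 × (0.7139 − 0.1218) + 1.146 × 0.1218 = 1.998 mg/L.
DO = 11.0 − 1.998 = 9.002 mg/L.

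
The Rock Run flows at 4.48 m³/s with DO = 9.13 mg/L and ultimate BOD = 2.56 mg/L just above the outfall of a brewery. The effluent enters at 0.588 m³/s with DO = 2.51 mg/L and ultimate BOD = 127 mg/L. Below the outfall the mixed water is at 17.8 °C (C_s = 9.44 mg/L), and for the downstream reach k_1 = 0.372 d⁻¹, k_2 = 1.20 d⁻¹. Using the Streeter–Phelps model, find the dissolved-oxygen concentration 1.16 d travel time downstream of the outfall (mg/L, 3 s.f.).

Mixed DO = (4.48×9.13 + 0.588×2.51)/(4.48+0.588) = 42.38/5.068 = 8.362 mg/L.
Mixed L₀ = (4.48×2.56 + 0.588×127)/(5.068) = 86.14/5.068 = 17.00 mg/L.
Initial deficit D₀ = C_s − DO₀ = 9.44 − 8.362 = 1.078 mg/L.
D(1.16) = [0.372×17.00/(1.20−0.372)](e^(−0.372×1.16) − e^(−1.20×1.16)) + 1.078 e^(−1.20×1.16)
= 7.637 × (0.6495 − 0.2486) + 1.078 × 0.2486 = 3.330 mg/L.
DO = 9.44 − 3.330 = 6.110 mg/L.

DO ≈ 6.11 mg/L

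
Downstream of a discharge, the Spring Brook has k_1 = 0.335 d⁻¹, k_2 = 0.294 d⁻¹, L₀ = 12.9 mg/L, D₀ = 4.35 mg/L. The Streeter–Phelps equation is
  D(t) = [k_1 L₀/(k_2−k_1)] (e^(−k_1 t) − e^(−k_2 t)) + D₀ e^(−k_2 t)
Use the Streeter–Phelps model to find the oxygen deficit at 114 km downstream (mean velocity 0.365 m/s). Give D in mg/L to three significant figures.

Travel time t = x/v = 114 km / (0.365 m/s) = 114000 m / 0.365 m/s = 312300 s = 3.615 d.
k_1 L₀/(k_2−k_1) = 0.335×12.9/(0.294−0.335) = 4.322/-0.04100 = -105.4 mg/L.
e^(−k_1 t) = e^(−0.335×3.615) = 0.2979; e^(−k_2 t) = e^(−0.294×3.615) = 0.3455.
D = -105.4 × (0.2979 − 0.3455) + 4.35 × 0.3455 = 5.016 + 1.503 = 6.519 mg/L.

D ≈ 6.52 mg/L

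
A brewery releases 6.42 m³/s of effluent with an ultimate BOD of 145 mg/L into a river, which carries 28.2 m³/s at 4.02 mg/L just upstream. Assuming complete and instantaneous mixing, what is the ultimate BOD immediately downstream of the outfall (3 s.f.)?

Flow-weighted mixing: C = (Q_r C_r + Q_w C_w)/(Q_r + Q_w)
= (28.2×4.02 + 6.42×145)/(28.2 + 6.42) = 1044/34.62 = 30.16 mg/L.

30.2 mg/L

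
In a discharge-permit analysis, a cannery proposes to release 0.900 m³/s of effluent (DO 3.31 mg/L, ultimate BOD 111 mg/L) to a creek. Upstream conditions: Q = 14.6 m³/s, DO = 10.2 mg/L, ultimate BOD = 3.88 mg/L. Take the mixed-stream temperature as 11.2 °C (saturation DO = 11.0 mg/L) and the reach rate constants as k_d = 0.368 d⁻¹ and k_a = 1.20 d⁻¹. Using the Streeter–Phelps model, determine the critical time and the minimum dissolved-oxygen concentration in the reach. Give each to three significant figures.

t_c ≈ 1.04 d; minimum DO ≈ 8.89 mg/L

Mixed DO = (14.6×10.2 + 0.900×3.31)/(14.6+0.900) = 151.9/15.50 = 9.800 mg/L.
Mixed L₀ = (14.6×3.88 + 0.900×111)/(15.50) = 156.5/15.50 = 10.10 mg/L.
Initial deficit D₀ = C_s − DO₀ = 11.0 − 9.800 = 1.200 mg/L.
t_c = (1/0.8320) ln[(1.20/0.368)(1 − 1.200×0.8320/(0.368×10.10))] = 1.202 × ln(2.385) = 1.045 d.
D_c = (0.368/1.20) × 10.10 × e^(−0.368×1.045) = 0.3067 × 10.10 × 0.6808 = 2.109 mg/L.
Minimum DO = 11.0 − 2.109 = 8.891 mg/L.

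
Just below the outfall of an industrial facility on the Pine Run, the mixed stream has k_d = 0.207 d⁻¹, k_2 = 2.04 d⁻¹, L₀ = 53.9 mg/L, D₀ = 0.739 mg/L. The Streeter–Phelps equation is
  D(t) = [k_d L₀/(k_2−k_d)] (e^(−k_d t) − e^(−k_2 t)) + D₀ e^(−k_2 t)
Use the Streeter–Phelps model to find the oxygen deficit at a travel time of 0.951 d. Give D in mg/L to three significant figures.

D ≈ 4.23 mg/L

k_d L₀/(k_2−k_d) = 0.207×53.9/(2.04−0.207) = 11.16/1.833 = 6.087 mg/L.
e^(−k_d t) = e^(−0.207×0.9510) = 0.8213; e^(−k_2 t) = e^(−2.04×0.9510) = 0.1437.
D = 6.087 × (0.8213 − 0.1437) + 0.739 × 0.1437 = 4.125 + 0.1062 = 4.231 mg/L.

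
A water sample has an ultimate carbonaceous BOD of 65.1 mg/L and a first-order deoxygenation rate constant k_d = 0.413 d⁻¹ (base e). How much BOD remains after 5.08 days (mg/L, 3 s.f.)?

L ≈ 7.99 mg/L

L_t = L₀ e^(−k_d t) = 65.1 × e^(−0.413×5.08) = 65.1 × 0.1227 = 7.988 mg/L.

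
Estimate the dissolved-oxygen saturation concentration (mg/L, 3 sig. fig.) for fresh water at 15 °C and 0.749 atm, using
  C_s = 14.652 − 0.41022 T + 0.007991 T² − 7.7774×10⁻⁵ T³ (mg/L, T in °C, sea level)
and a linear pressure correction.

At sea level: C_s = 14.652 − 0.41022×15 + 0.007991×15² − 7.7774×10⁻⁵×15³ = 10.03 mg/L.
Pressure correction: C_s' = 10.03 × 0.749 = 7.516 mg/L.

C_s ≈ 7.52 mg/L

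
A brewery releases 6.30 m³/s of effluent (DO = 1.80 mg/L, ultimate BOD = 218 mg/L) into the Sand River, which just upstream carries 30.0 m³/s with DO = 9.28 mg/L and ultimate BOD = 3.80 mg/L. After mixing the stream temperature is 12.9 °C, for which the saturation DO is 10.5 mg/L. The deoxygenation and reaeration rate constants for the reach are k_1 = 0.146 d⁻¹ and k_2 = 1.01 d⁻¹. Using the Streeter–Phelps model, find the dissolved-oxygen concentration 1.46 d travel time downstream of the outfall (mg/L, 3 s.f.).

DO ≈ 5.91 mg/L

Mixed DO = (30.0×9.28 + 6.30×1.80)/(30.0+6.30) = 289.7/36.30 = 7.982 mg/L.
Mixed L₀ = (30.0×3.80 + 6.30×218)/(36.30) = 1487/36.30 = 40.98 mg/L.
Initial deficit D₀ = C_s − DO₀ = 10.5 − 7.982 = 2.518 mg/L.
D(1.46) = [0.146×40.98/(1.01−0.146)](e^(−0.146×1.46) − e^(−1.01×1.46)) + 2.518 e^(−1.01×1.46)
= 6.924 × (0.8080 − 0.2289) + 2.518 × 0.2289 = 4.586 mg/L.
DO = 10.5 − 4.586 = 5.914 mg/L.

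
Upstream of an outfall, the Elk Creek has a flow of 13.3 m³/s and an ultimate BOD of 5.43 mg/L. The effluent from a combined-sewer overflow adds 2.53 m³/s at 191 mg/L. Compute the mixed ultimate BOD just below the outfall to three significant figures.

35.1 mg/L

Flow-weighted mixing: C = (Q_r C_r + Q_w C_w)/(Q_r + Q_w)
= (13.3×5.43 + 2.53×191)/(13.3 + 2.53) = 555.4/15.83 = 35.09 mg/L.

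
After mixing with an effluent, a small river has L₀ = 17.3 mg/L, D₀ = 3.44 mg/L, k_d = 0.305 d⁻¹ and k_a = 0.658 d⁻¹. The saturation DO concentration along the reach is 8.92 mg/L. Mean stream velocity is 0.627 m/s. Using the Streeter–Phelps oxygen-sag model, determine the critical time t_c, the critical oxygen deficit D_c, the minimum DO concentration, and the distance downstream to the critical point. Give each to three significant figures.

At the critical point dD/dt = 0, so k_d L₀ e^(−k_d t) = k_a D. Substituting D(t) from the Streeter–Phelps equation and solving for t gives
t_c = ln[(k_a/k_d)(1 − D₀(k_a−k_d)/(k_d L₀))] / (k_a−k_d).
Here k_a−k_d = 0.3530 d⁻¹ and 1 − D₀(k_a−k_d)/(k_d L₀) = 1 − 3.44×0.3530/(0.305×17.3) = 0.7699, so
t_c = ln(2.157 × 0.7699) / 0.3530 = 0.5073 / 0.3530 = 1.437 d.
D_c = (k_d/k_a) L₀ e^(−k_d t_c) = (0.305/0.658) × 17.3 × e^(−0.305×1.437) = 0.4635 × 17.3 × 0.6451 = 5.173 mg/L.
Minimum DO = C_s − D_c = 8.92 − 5.173 = 3.747 mg/L.
x_c = v t_c = 0.627 m/s × 1.437 d × 86400 s/d = 77860 m ≈ 77.9 km.

t_c ≈ 1.44 d; D_c ≈ 5.17 mg/L; min DO ≈ 3.75 mg/L; x_c ≈ 77.9 km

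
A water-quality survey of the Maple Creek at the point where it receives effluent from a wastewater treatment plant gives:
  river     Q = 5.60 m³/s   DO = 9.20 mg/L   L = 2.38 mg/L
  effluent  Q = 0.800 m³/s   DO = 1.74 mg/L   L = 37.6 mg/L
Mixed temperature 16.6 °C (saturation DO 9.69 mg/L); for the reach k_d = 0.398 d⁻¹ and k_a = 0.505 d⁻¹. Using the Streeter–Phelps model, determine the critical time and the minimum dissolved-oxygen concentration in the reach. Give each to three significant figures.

t_c ≈ 1.68 d; minimum DO ≈ 6.95 mg/L

Mixed DO = (5.60×9.20 + 0.800×1.74)/(5.60+0.800) = 52.91/6.400 = 8.268 mg/L.
Mixed L₀ = (5.60×2.38 + 0.800×37.6)/(6.400) = 43.41/6.400 = 6.783 mg/L.
Initial deficit D₀ = C_s − DO₀ = 9.69 − 8.268 = 1.422 mg/L.
t_c = (1/0.1070) ln[(0.505/0.398)(1 − 1.422×0.1070/(0.398×6.783))] = 9.346 × ln(1.197) = 1.683 d.
D_c = (0.398/0.505) × 6.783 × e^(−0.398×1.683) = 0.7881 × 6.783 × 0.5118 = 2.736 mg/L.
Minimum DO = 9.69 − 2.736 = 6.954 mg/L.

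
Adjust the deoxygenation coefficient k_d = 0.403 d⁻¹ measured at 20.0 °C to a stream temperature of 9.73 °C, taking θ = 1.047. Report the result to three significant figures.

k_d ≈ 0.251 d⁻¹

k_d(T₂) = k_d(T₁) · θ^(T₂−T₁) = 0.403 × 1.047^(9.73−20.0)
= 0.403 × 1.047^-10.3 = 0.403 × 0.6239 = 0.2515 d⁻¹.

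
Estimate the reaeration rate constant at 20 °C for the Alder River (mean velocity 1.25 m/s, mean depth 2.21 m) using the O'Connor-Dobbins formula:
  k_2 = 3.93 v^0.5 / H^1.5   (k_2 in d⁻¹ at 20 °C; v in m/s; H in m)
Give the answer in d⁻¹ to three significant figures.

k_2 = 3.93 × 1.25^0.5 / 2.21^1.5 = 3.93 × 1.118 / 3.285 = 1.337 d⁻¹.

k_2 ≈ 1.34 d⁻¹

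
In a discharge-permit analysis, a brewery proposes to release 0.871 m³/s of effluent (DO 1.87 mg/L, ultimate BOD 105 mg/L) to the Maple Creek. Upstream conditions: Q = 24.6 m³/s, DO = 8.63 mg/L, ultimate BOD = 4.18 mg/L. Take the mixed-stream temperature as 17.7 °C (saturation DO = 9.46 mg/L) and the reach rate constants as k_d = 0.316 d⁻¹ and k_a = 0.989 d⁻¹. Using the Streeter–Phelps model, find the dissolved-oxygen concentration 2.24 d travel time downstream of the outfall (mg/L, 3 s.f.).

DO ≈ 7.97 mg/L

Mixed DO = (24.6×8.63 + 0.871×1.87)/(24.6+0.871) = 213.9/25.47 = 8.399 mg/L.
Mixed L₀ = (24.6×4.18 + 0.871×105)/(25.47) = 194.3/25.47 = 7.628 mg/L.
Initial deficit D₀ = C_s − DO₀ = 9.46 − 8.399 = 1.061 mg/L.
D(2.24) = [0.316×7.628/(0.989−0.316)](e^(−0.316×2.24) − e^(−0.989×2.24)) + 1.061 e^(−0.989×2.24)
= 3.581 × (0.4927 − 0.1091) + 1.061 × 0.1091 = 1.490 mg/L.
DO = 9.46 − 1.490 = 7.970 mg/L.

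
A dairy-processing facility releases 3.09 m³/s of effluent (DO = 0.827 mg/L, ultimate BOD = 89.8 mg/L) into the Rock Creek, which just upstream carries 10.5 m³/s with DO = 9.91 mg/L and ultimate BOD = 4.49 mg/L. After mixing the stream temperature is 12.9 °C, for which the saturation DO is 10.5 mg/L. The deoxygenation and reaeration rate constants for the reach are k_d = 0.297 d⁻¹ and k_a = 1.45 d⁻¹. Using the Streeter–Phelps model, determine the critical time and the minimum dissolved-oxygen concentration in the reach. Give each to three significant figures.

Mixed DO = (10.5×9.91 + 3.09×0.827)/(10.5+3.09) = 106.6/13.59 = 7.845 mg/L.
Mixed L₀ = (10.5×4.49 + 3.09×89.8)/(13.59) = 324.6/13.59 = 23.89 mg/L.
Initial deficit D₀ = C_s − DO₀ = 10.5 − 7.845 = 2.655 mg/L.
t_c = (1/1.153) ln[(1.45/0.297)(1 − 2.655×1.153/(0.297×23.89))] = 0.8673 × ln(2.775) = 0.8853 d.
D_c = (0.297/1.45) × 23.89 × e^(−0.297×0.8853) = 0.2048 × 23.89 × 0.7688 = 3.761 mg/L.
Minimum DO = 10.5 − 3.761 = 6.739 mg/L.

t_c ≈ 0.885 d; minimum DO ≈ 6.74 mg/L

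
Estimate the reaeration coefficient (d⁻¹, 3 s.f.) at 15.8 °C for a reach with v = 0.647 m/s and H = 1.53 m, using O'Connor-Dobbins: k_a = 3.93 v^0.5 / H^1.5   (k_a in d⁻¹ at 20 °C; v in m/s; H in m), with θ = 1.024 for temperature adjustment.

k_a ≈ 1.51 d⁻¹

k_a(20) = 3.93 × 0.647^0.5 / 1.53^1.5 = 3.93 × 0.8044 / 1.893 = 1.670 d⁻¹.
k_a(15.8) = 1.670 × 1.024^(15.8−20) = 1.670 × 0.9052 = 1.512 d⁻¹.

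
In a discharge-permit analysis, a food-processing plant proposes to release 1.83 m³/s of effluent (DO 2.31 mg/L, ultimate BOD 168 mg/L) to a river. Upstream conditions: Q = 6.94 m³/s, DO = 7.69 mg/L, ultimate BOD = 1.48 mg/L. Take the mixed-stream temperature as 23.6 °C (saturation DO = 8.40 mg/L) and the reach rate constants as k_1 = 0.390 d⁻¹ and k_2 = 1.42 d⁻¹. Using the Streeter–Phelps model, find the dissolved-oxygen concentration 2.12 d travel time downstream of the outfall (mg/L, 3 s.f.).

Mixed DO = (6.94×7.69 + 1.83×2.31)/(6.94+1.83) = 57.60/8.770 = 6.567 mg/L.
Mixed L₀ = (6.94×1.48 + 1.83×168)/(8.770) = 317.7/8.770 = 36.23 mg/L.
Initial deficit D₀ = C_s − DO₀ = 8.40 − 6.567 = 1.833 mg/L.
D(2.12) = [0.390×36.23/(1.42−0.390)](e^(−0.390×2.12) − e^(−1.42×2.12)) + 1.833 e^(−1.42×2.12)
= 13.72 × (0.4374 − 0.04927) + 1.833 × 0.04927 = 5.415 mg/L.
DO = 8.40 − 5.415 = 2.985 mg/L.

DO ≈ 2.99 mg/L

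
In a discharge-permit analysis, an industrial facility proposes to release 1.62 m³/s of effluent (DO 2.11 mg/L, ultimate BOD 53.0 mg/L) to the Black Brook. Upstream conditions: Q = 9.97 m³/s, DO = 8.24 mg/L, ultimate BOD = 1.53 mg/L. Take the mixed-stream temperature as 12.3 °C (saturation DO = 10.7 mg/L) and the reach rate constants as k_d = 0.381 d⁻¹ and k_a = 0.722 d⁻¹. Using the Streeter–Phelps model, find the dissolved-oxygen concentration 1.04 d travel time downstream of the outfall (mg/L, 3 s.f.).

DO ≈ 7.18 mg/L

Mixed DO = (9.97×8.24 + 1.62×2.11)/(9.97+1.62) = 85.57/11.59 = 7.383 mg/L.
Mixed L₀ = (9.97×1.53 + 1.62×53.0)/(11.59) = 101.1/11.59 = 8.724 mg/L.
Initial deficit D₀ = C_s − DO₀ = 10.7 − 7.383 = 3.317 mg/L.
D(1.04) = [0.381×8.724/(0.722−0.381)](e^(−0.381×1.04) − e^(−0.722×1.04)) + 3.317 e^(−0.722×1.04)
= 9.748 × (0.6728 − 0.4720) + 3.317 × 0.4720 = 3.524 mg/L.
DO = 10.7 − 3.524 = 7.176 mg/L.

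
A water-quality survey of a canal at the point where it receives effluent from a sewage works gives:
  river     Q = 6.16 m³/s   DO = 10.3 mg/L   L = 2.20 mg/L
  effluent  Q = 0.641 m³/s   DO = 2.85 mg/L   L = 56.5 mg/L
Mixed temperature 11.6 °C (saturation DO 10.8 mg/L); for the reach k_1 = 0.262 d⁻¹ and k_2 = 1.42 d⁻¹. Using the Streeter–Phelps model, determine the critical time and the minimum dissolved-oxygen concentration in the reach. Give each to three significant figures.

Mixed DO = (6.16×10.3 + 0.641×2.85)/(6.16+0.641) = 65.27/6.801 = 9.598 mg/L.
Mixed L₀ = (6.16×2.20 + 0.641×56.5)/(6.801) = 49.77/6.801 = 7.318 mg/L.
Initial deficit D₀ = C_s − DO₀ = 10.8 − 9.598 = 1.202 mg/L.
t_c = (1/1.158) ln[(1.42/0.262)(1 − 1.202×1.158/(0.262×7.318))] = 0.8636 × ln(1.485) = 0.3412 d.
D_c = (0.262/1.42) × 7.318 × e^(−0.262×0.3412) = 0.1845 × 7.318 × 0.9145 = 1.235 mg/L.
Minimum DO = 10.8 − 1.235 = 9.565 mg/L.

t_c ≈ 0.341 d; minimum DO ≈ 9.57 mg/L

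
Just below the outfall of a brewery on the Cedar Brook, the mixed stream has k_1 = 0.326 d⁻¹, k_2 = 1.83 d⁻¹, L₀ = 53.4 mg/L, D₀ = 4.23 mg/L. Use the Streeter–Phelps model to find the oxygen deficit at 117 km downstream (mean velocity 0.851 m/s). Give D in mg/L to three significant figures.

Travel time t = x/v = 117 km / (0.851 m/s) = 117000 m / 0.851 m/s = 137500 s = 1.591 d.
k_1 L₀/(k_2−k_1) = 0.326×53.4/(1.83−0.326) = 17.41/1.504 = 11.57 mg/L.
e^(−k_1 t) = e^(−0.326×1.591) = 0.5953; e^(−k_2 t) = e^(−1.83×1.591) = 0.05437.
D = 11.57 × (0.5953 − 0.05437) + 4.23 × 0.05437 = 6.261 + 0.2300 = 6.491 mg/L.

D ≈ 6.49 mg/L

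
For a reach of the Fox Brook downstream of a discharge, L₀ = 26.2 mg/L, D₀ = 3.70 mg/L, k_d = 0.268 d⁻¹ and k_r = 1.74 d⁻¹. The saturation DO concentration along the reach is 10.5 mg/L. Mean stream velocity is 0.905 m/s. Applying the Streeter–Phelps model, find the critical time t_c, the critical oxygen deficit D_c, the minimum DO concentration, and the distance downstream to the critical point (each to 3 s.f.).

t_c ≈ 0.255 d; D_c ≈ 3.77 mg/L; min DO ≈ 6.73 mg/L; x_c ≈ 20.0 km

With k_r/k_d = 6.493 and 1 − D₀(k_r−k_d)/(k_d L₀) = 0.2243,
t_c = ln(6.493 × 0.2243) / (1.74 − 0.268) = ln(1.457) / 1.472 = 0.3760/1.472 = 0.2555 d.
L(t_c) = L₀ e^(−k_d t_c) = 26.2 × 0.9338 = 24.47 mg/L, and at the critical point k_r D_c = k_d L, so D_c = (0.268/1.74) × 24.47 = 3.768 mg/L.
Minimum DO = C_s − D_c = 10.5 − 3.768 = 6.732 mg/L.
x_c = v t_c = 0.905 m/s × 0.2555 d × 86400 s/d = 19980 m ≈ 20.0 km.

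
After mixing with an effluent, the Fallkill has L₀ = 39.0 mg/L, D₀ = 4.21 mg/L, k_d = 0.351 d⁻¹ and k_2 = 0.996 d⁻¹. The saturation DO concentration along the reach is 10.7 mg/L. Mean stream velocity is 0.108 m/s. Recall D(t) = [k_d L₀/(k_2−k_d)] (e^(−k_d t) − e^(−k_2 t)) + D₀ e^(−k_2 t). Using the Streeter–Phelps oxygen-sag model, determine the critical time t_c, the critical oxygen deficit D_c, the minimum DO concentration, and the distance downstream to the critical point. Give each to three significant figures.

t_c ≈ 1.27 d; D_c ≈ 8.79 mg/L; min DO ≈ 1.91 mg/L; x_c ≈ 11.9 km

t_c = [1/(k_2−k_d)] ln[(k_2/k_d)(1 − D₀(k_2−k_d)/(k_d L₀))]
= [1/(0.996−0.351)] ln[(0.996/0.351)(1 − 4.21×0.6450/(0.351×39.0))]
= (1/0.6450) ln[2.838 × 0.8016] = 1.550 × ln(2.275) = 1.550 × 0.8219 = 1.274 d.
D_c = (k_d/k_2) L₀ e^(−k_d t_c) = (0.351/0.996) × 39.0 × e^(−0.351×1.274) = 0.3524 × 39.0 × 0.6394 = 8.788 mg/L.
Minimum DO = C_s − D_c = 10.7 − 8.788 = 1.912 mg/L.
x_c = v t_c = 0.108 m/s × 1.274 d × 86400 s/d = 11890 m ≈ 11.9 km.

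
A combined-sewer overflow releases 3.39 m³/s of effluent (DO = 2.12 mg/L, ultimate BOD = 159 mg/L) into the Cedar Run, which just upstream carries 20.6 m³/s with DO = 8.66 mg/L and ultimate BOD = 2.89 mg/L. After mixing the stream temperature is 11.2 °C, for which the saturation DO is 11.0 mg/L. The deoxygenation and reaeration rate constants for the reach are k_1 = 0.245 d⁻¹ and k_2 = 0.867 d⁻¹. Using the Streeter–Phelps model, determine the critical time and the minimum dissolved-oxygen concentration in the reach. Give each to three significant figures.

Mixed DO = (20.6×8.66 + 3.39×2.12)/(20.6+3.39) = 185.6/23.99 = 7.736 mg/L.
Mixed L₀ = (20.6×2.89 + 3.39×159)/(23.99) = 598.5/23.99 = 24.95 mg/L.
Initial deficit D₀ = C_s − DO₀ = 11.0 − 7.736 = 3.264 mg/L.
t_c = (1/0.6220) ln[(0.867/0.245)(1 − 3.264×0.6220/(0.245×24.95))] = 1.608 × ln(2.363) = 1.383 d.
D_c = (0.245/0.867) × 24.95 × e^(−0.245×1.383) = 0.2826 × 24.95 × 0.7126 = 5.024 mg/L.
Minimum DO = 11.0 − 5.024 = 5.976 mg/L.

t_c ≈ 1.38 d; minimum DO ≈ 5.98 mg/L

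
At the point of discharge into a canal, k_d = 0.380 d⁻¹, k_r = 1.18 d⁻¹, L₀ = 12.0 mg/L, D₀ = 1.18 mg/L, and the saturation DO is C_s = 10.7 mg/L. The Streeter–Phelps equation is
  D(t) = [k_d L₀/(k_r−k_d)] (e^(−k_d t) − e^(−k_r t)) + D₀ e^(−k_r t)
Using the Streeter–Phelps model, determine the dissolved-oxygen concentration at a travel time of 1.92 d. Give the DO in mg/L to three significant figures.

DO ≈ 8.42 mg/L

k_d L₀/(k_r−k_d) = 0.380×12.0/(1.18−0.380) = 4.560/0.8000 = 5.700 mg/L.
e^(−k_d t) = e^(−0.380×1.920) = 0.4821; e^(−k_r t) = e^(−1.18×1.920) = 0.1038.
D = 5.700 × (0.4821 − 0.1038) + 1.18 × 0.1038 = 2.157 + 0.1224 = 2.279 mg/L.
DO = C_s − D = 10.7 − 2.279 = 8.421 mg/L.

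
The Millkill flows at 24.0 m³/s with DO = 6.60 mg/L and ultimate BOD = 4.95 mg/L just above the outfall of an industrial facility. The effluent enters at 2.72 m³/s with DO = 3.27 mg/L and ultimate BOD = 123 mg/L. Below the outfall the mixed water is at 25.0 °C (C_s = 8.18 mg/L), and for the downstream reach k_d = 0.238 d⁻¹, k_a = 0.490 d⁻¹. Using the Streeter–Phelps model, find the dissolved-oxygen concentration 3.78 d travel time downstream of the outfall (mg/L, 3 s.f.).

DO ≈ 3.88 mg/L

Mixed DO = (24.0×6.60 + 2.72×3.27)/(24.0+2.72) = 167.3/26.72 = 6.261 mg/L.
Mixed L₀ = (24.0×4.95 + 2.72×123)/(26.72) = 453.4/26.72 = 16.97 mg/L.
Initial deficit D₀ = C_s − DO₀ = 8.18 − 6.261 = 1.919 mg/L.
D(3.78) = [0.238×16.97/(0.490−0.238)](e^(−0.238×3.78) − e^(−0.490×3.78)) + 1.919 e^(−0.490×3.78)
= 16.02 × (0.4067 − 0.1569) + 1.919 × 0.1569 = 4.304 mg/L.
DO = 8.18 − 4.304 = 3.876 mg/L.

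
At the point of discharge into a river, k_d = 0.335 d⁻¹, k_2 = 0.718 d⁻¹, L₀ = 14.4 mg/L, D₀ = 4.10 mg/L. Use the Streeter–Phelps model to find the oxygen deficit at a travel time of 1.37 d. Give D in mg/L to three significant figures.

k_d L₀/(k_2−k_d) = 0.335×14.4/(0.718−0.335) = 4.824/0.3830 = 12.60 mg/L.
e^(−k_d t) = e^(−0.335×1.370) = 0.6319; e^(−k_2 t) = e^(−0.718×1.370) = 0.3739.
D = 12.60 × (0.6319 − 0.3739) + 4.10 × 0.3739 = 3.250 + 1.533 = 4.783 mg/L.

D ≈ 4.78 mg/L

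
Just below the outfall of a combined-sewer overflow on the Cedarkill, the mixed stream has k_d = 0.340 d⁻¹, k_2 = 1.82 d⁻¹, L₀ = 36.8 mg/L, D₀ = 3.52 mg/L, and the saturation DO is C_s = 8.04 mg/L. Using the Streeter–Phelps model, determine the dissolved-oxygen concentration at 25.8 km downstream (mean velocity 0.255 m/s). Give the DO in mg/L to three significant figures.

DO ≈ 2.95 mg/L

Travel time t = x/v = 25.8 km / (0.255 m/s) = 25800 m / 0.255 m/s = 101200 s = 1.171 d.
k_d L₀/(k_2−k_d) = 0.340×36.8/(1.82−0.340) = 12.51/1.480 = 8.454 mg/L.
e^(−k_d t) = e^(−0.340×1.171) = 0.6716; e^(−k_2 t) = e^(−1.82×1.171) = 0.1187.
D = 8.454 × (0.6716 − 0.1187) + 3.52 × 0.1187 = 4.674 + 0.4178 = 5.092 mg/L.
DO = C_s − D = 8.04 − 5.092 = 2.948 mg/L.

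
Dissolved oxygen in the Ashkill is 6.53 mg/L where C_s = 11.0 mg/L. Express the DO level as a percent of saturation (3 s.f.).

% saturation = C/C_s × 100 = 6.53/11.0 × 100 = 59.4 %.

59.4 % saturation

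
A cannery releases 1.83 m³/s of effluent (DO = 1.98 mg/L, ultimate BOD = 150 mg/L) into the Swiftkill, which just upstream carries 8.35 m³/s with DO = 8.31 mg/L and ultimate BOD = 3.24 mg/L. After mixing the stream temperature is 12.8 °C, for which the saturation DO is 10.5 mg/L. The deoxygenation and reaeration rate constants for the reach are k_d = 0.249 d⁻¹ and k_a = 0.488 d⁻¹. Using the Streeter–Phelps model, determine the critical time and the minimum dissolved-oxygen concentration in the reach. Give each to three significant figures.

t_c ≈ 2.34 d; minimum DO ≈ 2.06 mg/L

Mixed DO = (8.35×8.31 + 1.83×1.98)/(8.35+1.83) = 73.01/10.18 = 7.172 mg/L.
Mixed L₀ = (8.35×3.24 + 1.83×150)/(10.18) = 301.6/10.18 = 29.62 mg/L.
Initial deficit D₀ = C_s − DO₀ = 10.5 − 7.172 = 3.328 mg/L.
t_c = (1/0.2390) ln[(0.488/0.249)(1 − 3.328×0.2390/(0.249×29.62))] = 4.184 × ln(1.749) = 2.338 d.
D_c = (0.249/0.488) × 29.62 × e^(−0.249×2.338) = 0.5102 × 29.62 × 0.5587 = 8.445 mg/L.
Minimum DO = 10.5 − 8.445 = 2.055 mg/L.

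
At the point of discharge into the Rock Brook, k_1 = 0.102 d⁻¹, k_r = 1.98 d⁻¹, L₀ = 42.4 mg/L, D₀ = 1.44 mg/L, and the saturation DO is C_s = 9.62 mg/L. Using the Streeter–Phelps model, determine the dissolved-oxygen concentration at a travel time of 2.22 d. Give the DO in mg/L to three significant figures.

DO ≈ 7.79 mg/L

k_1 L₀/(k_r−k_1) = 0.102×42.4/(1.98−0.102) = 4.325/1.878 = 2.303 mg/L.
e^(−k_1 t) = e^(−0.102×2.220) = 0.7974; e^(−k_r t) = e^(−1.98×2.220) = 0.01233.
D = 2.303 × (0.7974 − 0.01233) + 1.44 × 0.01233 = 1.808 + 0.01776 = 1.826 mg/L.
DO = C_s − D = 9.62 − 1.826 = 7.794 mg/L.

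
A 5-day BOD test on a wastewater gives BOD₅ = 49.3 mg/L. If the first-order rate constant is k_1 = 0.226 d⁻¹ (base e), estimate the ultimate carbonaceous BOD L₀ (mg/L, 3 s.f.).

BOD₅ = L₀(1 − e^(−5k_1)) ⇒ L₀ = BOD₅ / (1 − e^(−5×0.226))
= 49.3 / (1 − 0.3230) = 49.3 / 0.6770 = 72.82 mg/L.

L₀ ≈ 72.8 mg/L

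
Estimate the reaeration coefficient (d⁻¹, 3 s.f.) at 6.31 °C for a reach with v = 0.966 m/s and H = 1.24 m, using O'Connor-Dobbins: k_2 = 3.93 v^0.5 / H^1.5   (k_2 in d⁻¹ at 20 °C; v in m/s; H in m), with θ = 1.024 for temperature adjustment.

k_2 ≈ 2.02 d⁻¹

k_2(20) = 3.93 × 0.966^0.5 / 1.24^1.5 = 3.93 × 0.9829 / 1.381 = 2.797 d⁻¹.
k_2(6.31) = 2.797 × 1.024^(6.31−20) = 2.797 × 0.7228 = 2.022 d⁻¹.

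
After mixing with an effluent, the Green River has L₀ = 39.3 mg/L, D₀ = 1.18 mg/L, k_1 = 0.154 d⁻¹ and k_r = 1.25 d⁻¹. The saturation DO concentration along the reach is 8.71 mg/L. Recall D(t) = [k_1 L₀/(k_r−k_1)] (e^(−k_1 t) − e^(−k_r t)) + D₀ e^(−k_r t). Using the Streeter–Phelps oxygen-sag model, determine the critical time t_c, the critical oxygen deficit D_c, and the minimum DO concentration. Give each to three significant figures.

t_c = [1/(k_r−k_1)] ln[(k_r/k_1)(1 − D₀(k_r−k_1)/(k_1 L₀))]
= [1/(1.25−0.154)] ln[(1.25/0.154)(1 − 1.18×1.096/(0.154×39.3))]
= (1/1.096) ln[8.117 × 0.7863] = 0.9124 × ln(6.382) = 0.9124 × 1.854 = 1.691 d.
L(t_c) = L₀ e^(−k_1 t_c) = 39.3 × 0.7707 = 30.29 mg/L, and at the critical point k_r D_c = k_1 L, so D_c = (0.154/1.25) × 30.29 = 3.732 mg/L.
Minimum DO = C_s − D_c = 8.71 − 3.732 = 4.978 mg/L.

t_c ≈ 1.69 d; D_c ≈ 3.73 mg/L; min DO ≈ 4.98 mg/L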